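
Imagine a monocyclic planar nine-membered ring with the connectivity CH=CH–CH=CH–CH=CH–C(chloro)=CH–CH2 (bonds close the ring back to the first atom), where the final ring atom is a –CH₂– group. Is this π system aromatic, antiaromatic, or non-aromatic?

The CH2 carbon is saturated: the tetrahedral CH₂ carbon is sp³ and has no p orbital in the ring π system. Conjugation is not continuous around the ring.
A ring that is not fully conjugated cannot be aromatic or antiaromatic regardless of its π-electron count.

Non-aromatic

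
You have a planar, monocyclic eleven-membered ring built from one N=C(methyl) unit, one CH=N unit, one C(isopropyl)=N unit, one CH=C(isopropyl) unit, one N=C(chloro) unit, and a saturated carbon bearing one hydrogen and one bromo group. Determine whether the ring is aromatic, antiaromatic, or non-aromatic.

At the CH(bromo) position, that saturated carbon is sp³ and has no p orbital in the ring π system; the ring's p-orbital overlap is broken there.
Hückel's rule only applies to fully conjugated rings, so this one is simply non-aromatic.

Non-aromatic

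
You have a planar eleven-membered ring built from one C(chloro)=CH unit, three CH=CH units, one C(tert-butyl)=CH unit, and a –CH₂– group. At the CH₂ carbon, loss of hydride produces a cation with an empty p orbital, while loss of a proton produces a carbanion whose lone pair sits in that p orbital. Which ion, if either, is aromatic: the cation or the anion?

Once that carbon is sp², every ring atom has a p orbital and both ions are fully conjugated.
Cation: 5 × 2 + 0 = 10 π electrons → 4(2)+2, aromatic.
Anion: 5 × 2 + 2 = 12 π electrons → 4(3), antiaromatic.

The cation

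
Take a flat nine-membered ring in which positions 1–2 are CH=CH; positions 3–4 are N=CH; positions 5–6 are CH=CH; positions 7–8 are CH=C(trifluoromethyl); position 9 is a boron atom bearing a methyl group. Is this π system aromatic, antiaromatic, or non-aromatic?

Antiaromatic

Every ring atom contributes a p orbital perpendicular to the ring (the double-bond atoms are sp², each contributing one p electron; each sp² =N– keeps its lone pair in-plane and puts one electron into the π system; the boron has an empty p orbital), so the π system is cyclic and fully conjugated.
Counting π electrons: 4 × 2 = 8 from the double-bond units + 0 from the B(methyl) atom = 8.
8 is a 4n count (n = 2), so the planar conjugated ring is antiaromatic.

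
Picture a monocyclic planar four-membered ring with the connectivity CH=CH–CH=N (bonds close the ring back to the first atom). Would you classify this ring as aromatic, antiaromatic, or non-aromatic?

Check conjugation: every atom in a ring double bond is sp² and brings one electron to the p orbital; each =N– nitrogen is pyridine-type (lone pair in the sp² plane, one electron in the p orbital) — every position has a p orbital, so the cyclic π system is continuous.
π-electron count: 2 × 2 = 4 from the 2 double-bond units.
4 = 4(1); a planar, fully conjugated 4n system is antiaromatic.

Antiaromatic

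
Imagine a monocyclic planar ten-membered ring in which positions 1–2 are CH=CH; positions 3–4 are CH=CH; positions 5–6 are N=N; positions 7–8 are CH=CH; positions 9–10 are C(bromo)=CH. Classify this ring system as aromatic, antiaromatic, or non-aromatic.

All ring atoms are sp² and supply a p orbital to the ring (the double-bond atoms are sp², each contributing one p electron; the doubly-bonded nitrogens are pyridine-type — their lone pairs lie in the ring plane, leaving one electron in the p orbital); the conjugation is uninterrupted.
Adding the contributions, 5 × 2 = 10 from the 5 double-bond units.
10 = 4(2) + 2, which satisfies Hückel's 4n+2 rule.

Aromatic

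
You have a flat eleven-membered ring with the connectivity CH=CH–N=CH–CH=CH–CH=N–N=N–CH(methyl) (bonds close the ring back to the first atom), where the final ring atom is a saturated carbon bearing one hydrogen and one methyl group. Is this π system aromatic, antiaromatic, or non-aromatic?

Non-aromatic

The CH(methyl) carbon is saturated: that saturated carbon is sp³ and has no p orbital in the ring π system. Conjugation is not continuous around the ring.
Hückel's rule only applies to fully conjugated rings, so this one is simply non-aromatic.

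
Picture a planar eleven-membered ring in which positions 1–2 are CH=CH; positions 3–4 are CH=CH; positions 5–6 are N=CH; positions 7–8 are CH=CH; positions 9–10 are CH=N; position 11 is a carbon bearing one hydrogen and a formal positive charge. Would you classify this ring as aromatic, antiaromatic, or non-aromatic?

Aromatic

All ring atoms are sp² and supply a p orbital to the ring (the double-bond atoms are sp², each contributing one p electron; each sp² =N– keeps its lone pair in-plane and puts one electron into the π system; the carbocation has an empty p orbital); the conjugation is uninterrupted.
Tallying contributions gives 5 × 2 = 10 from the double-bond units + 0 from the CH(+) atom = 10.
10 = 4(2) + 2, which satisfies Hückel's 4n+2 rule.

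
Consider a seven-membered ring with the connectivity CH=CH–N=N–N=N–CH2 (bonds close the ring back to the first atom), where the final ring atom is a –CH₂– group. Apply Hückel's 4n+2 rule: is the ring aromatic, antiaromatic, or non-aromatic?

Non-aromatic

Because the tetrahedral CH₂ carbon is sp³ and has no p orbital in the ring π system at the CH2 position, the π system cannot extend all the way around the ring.
A ring that is not fully conjugated cannot be aromatic or antiaromatic regardless of its π-electron count.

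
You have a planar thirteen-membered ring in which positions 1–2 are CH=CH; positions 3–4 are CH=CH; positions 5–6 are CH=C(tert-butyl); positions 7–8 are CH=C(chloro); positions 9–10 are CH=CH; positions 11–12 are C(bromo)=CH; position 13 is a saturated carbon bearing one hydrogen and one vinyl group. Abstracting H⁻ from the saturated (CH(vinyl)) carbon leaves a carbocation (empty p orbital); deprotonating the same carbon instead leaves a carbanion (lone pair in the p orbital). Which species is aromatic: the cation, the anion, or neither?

Both ions have a continuous loop of p orbitals — each ring atom is sp².
Cation: 6 × 2 + 0 = 12 π electrons → 4(3), antiaromatic.
Anion: 6 × 2 + 2 = 14 π electrons → 4(3)+2, aromatic.

The anion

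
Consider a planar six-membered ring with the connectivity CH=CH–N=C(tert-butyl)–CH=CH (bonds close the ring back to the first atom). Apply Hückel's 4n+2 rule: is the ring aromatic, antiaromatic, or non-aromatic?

Aromatic

Check conjugation: each doubly-bonded ring atom is sp² with one p-orbital electron; each =N– nitrogen is pyridine-type (lone pair in the sp² plane, one electron in the p orbital) — every position has a p orbital, so the cyclic π system is continuous.
Tallying contributions gives 3 × 2 = 6 from the 3 double-bond units.
Since 6 = 4·1 + 2, the ring meets the 4n+2 criterion.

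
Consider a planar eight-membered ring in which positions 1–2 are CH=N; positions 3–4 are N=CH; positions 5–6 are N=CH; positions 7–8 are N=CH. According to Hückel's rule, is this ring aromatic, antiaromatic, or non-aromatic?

Antiaromatic

Every ring atom contributes a p orbital perpendicular to the ring (every atom in a ring double bond is sp² and brings one electron to the p orbital; the doubly-bonded nitrogens are pyridine-type — their lone pairs lie in the ring plane, leaving one electron in the p orbital), so the π system is cyclic and fully conjugated.
π-electron count: 4 × 2 = 8 from the 4 double-bond units.
With 8 = 4·2 π electrons, Hückel's rule classifies the planar ring as antiaromatic.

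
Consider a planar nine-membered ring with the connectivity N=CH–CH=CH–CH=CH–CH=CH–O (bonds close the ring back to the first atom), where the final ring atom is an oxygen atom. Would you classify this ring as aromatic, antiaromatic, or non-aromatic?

Aromatic

Every ring atom contributes a p orbital perpendicular to the ring (the double-bond atoms are sp², each contributing one p electron; each sp² =N– keeps its lone pair in-plane and puts one electron into the π system; the oxygen donates one lone pair from its p orbital), so the π system is cyclic and fully conjugated.
Adding the contributions, 4 × 2 = 8 from the double-bond units + 2 from the O atom = 10.
10 = 4(2) + 2, which satisfies Hückel's 4n+2 rule.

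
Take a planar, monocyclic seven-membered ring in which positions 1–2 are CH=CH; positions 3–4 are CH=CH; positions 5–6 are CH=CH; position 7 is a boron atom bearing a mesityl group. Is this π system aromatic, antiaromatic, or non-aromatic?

All ring atoms are sp² and supply a p orbital to the ring (each doubly-bonded ring atom is sp² with one p-orbital electron; the boron has an empty p orbital); the conjugation is uninterrupted.
π-electron count: 3 × 2 = 6 from the double-bond units + 0 from the B(mesityl) atom = 6.
That gives a 4n+2 count (6, n = 1).

Aromatic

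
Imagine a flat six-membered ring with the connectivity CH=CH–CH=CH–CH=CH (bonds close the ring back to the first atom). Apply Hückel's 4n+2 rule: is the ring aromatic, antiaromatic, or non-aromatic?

Aromatic

Check conjugation: every atom in a ring double bond is sp² and brings one electron to the p orbital — every position has a p orbital, so the cyclic π system is continuous.
Counting π electrons: 3 × 2 = 6 from the 3 double-bond units.
That gives a 4n+2 count (6, n = 1).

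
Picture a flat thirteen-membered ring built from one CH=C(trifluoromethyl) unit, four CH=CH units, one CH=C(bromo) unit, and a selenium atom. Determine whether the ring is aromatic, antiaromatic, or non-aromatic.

Aromatic

Check conjugation: each doubly-bonded ring atom is sp² with one p-orbital electron; the selenium donates one lone pair from its p orbital — every position has a p orbital, so the cyclic π system is continuous.
Tallying contributions gives 6 × 2 = 12 from the double-bond units + 2 from the Se atom = 14.
With 14 π electrons (n = 3), the Hückel 4n+2 condition holds.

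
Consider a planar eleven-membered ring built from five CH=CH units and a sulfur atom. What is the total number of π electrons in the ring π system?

12

All ring atoms are sp² and supply a p orbital to the ring (every atom in a ring double bond is sp² and brings one electron to the p orbital; the sulfur donates one lone pair from its p orbital); the conjugation is uninterrupted.
Counting π electrons: 5 × 2 = 10 from the double-bond units + 2 from the S atom = 12.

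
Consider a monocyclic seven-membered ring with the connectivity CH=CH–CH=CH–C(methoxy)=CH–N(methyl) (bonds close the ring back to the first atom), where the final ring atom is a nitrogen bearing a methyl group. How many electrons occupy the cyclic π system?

8

All ring atoms are sp² and supply a p orbital to the ring (every atom in a ring double bond is sp² and brings one electron to the p orbital; the pyrrole-type nitrogen donates its lone pair from the p orbital); the conjugation is uninterrupted.
Tallying contributions gives 3 × 2 = 6 from the double-bond units + 2 from the N(methyl) atom = 8.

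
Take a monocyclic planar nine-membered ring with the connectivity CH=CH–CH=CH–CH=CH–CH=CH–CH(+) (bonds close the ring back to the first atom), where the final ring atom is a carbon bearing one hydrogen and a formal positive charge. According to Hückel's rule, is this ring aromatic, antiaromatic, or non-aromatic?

Antiaromatic

All ring atoms are sp² and supply a p orbital to the ring (the double-bond atoms are sp², each contributing one p electron; the carbocation has an empty p orbital); the conjugation is uninterrupted.
Counting π electrons: 4 × 2 = 8 from the double-bond units + 0 from the CH(+) atom = 8.
A 4n π count (8, n = 2) in a planar conjugated ring means antiaromatic.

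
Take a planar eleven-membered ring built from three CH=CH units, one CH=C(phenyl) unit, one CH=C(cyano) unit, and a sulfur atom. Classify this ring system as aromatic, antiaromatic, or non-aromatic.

Antiaromatic

Check conjugation: the double-bond atoms are sp², each contributing one p electron; the sulfur donates one lone pair from its p orbital — every position has a p orbital, so the cyclic π system is continuous.
Counting π electrons: 5 × 2 = 10 from the double-bond units + 2 from the S atom = 12.
With 12 = 4·3 π electrons, Hückel's rule classifies the planar ring as antiaromatic.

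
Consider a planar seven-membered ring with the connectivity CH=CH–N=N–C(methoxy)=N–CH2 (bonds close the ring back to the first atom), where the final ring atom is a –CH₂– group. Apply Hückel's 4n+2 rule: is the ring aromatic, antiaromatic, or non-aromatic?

Non-aromatic

The CH2 position has four σ bonds — the tetrahedral CH₂ carbon is sp³ and has no p orbital in the ring π system — so the cyclic conjugation is interrupted.
A ring that is not fully conjugated cannot be aromatic or antiaromatic regardless of its π-electron count.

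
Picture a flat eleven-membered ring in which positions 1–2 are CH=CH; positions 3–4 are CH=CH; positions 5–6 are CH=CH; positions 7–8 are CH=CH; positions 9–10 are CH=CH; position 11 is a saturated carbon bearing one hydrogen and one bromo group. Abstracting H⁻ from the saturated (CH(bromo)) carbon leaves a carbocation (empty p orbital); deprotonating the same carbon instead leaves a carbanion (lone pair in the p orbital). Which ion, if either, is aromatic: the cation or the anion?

The cation

In either ion the ring is fully conjugated: every atom, including the new sp² carbon, supplies a p orbital.
Cation: 5 × 2 + 0 = 10 π electrons → 4(2)+2, aromatic.
Anion: 5 × 2 + 2 = 12 π electrons → 4(3), antiaromatic.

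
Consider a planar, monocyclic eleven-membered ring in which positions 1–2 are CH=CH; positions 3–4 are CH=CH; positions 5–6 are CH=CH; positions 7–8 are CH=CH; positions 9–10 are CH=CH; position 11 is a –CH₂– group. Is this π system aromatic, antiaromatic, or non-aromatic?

At the CH2 position, the tetrahedral CH₂ carbon is sp³ and has no p orbital in the ring π system; the ring's p-orbital overlap is broken there.
Without a continuous loop of overlapping p orbitals the Hückel electron count never comes into play.

Non-aromatic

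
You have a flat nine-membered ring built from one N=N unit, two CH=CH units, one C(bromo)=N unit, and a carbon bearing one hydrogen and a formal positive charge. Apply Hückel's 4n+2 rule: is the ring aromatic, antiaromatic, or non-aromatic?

Antiaromatic

Every ring atom contributes a p orbital perpendicular to the ring (the double-bond atoms are sp², each contributing one p electron; the doubly-bonded nitrogens are pyridine-type — their lone pairs lie in the ring plane, leaving one electron in the p orbital; the carbocation has an empty p orbital), so the π system is cyclic and fully conjugated.
Adding the contributions, 4 × 2 = 8 from the double-bond units + 0 from the CH(+) atom = 8.
8 = 4(2); a planar, fully conjugated 4n system is antiaromatic.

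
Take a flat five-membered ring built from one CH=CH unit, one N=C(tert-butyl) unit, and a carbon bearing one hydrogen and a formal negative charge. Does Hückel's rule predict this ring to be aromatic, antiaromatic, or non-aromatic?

Aromatic

The p orbitals form a continuous loop: every atom in a ring double bond is sp² and brings one electron to the p orbital; each =N– nitrogen is pyridine-type (lone pair in the sp² plane, one electron in the p orbital); the carbanion's lone pair occupies the p orbital. The ring is fully conjugated.
Counting π electrons: 2 × 2 = 4 from the double-bond units + 2 from the CH(-) atom = 6.
That gives a 4n+2 count (6, n = 1).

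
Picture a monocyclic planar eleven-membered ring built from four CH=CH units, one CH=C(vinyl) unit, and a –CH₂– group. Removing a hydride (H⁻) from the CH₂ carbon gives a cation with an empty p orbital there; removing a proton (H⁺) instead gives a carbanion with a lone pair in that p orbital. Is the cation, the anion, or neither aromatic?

The cation

Once that carbon is sp², every ring atom has a p orbital and both ions are fully conjugated.
Cation: 5 × 2 + 0 = 10 π electrons → 4(2)+2, aromatic.
Anion: 5 × 2 + 2 = 12 π electrons → 4(3), antiaromatic.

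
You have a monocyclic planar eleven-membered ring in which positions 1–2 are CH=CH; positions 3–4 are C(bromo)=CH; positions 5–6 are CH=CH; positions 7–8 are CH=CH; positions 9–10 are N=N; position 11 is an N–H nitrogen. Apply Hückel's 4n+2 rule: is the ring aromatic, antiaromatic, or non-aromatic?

Antiaromatic

The p orbitals form a continuous loop: each doubly-bonded ring atom is sp² with one p-orbital electron; each =N– nitrogen is pyridine-type (lone pair in the sp² plane, one electron in the p orbital); the pyrrole-type nitrogen donates its lone pair from the p orbital. The ring is fully conjugated.
Tallying contributions gives 5 × 2 = 10 from the double-bond units + 2 from the NH atom = 12.
With 12 = 4·3 π electrons, Hückel's rule classifies the planar ring as antiaromatic.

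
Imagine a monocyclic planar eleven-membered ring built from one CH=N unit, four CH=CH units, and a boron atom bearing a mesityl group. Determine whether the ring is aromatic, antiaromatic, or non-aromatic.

All ring atoms are sp² and supply a p orbital to the ring (the double-bond atoms are sp², each contributing one p electron; each =N– nitrogen is pyridine-type (lone pair in the sp² plane, one electron in the p orbital); the boron has an empty p orbital); the conjugation is uninterrupted.
Adding the contributions, 5 × 2 = 10 from the double-bond units + 0 from the B(mesityl) atom = 10.
That gives a 4n+2 count (10, n = 2).

Aromatic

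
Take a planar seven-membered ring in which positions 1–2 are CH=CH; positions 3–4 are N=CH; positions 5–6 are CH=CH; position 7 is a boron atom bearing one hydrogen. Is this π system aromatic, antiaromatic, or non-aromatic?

The p orbitals form a continuous loop: the double-bond atoms are sp², each contributing one p electron; each =N– nitrogen is pyridine-type (lone pair in the sp² plane, one electron in the p orbital); the boron has an empty p orbital. The ring is fully conjugated.
Adding the contributions, 3 × 2 = 6 from the double-bond units + 0 from the BH atom = 6.
6 = 4(1) + 2, which satisfies Hückel's 4n+2 rule.

Aromatic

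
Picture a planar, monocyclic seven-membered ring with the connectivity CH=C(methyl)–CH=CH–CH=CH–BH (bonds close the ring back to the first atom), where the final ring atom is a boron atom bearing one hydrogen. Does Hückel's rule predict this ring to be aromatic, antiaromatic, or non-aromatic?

Aromatic

Every ring atom contributes a p orbital perpendicular to the ring (every atom in a ring double bond is sp² and brings one electron to the p orbital; the boron has an empty p orbital), so the π system is cyclic and fully conjugated.
π-electron count: 3 × 2 = 6 from the double-bond units + 0 from the BH atom = 6.
With 6 π electrons (n = 1), the Hückel 4n+2 condition holds.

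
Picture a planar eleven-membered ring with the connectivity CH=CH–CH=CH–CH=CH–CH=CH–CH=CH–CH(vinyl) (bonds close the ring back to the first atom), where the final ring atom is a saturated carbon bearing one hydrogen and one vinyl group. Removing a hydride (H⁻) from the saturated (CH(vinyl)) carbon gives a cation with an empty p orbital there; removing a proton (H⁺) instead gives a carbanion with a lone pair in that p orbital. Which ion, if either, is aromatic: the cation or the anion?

Both ions have a continuous loop of p orbitals — each ring atom is sp².
Cation: 5 × 2 + 0 = 10 π electrons → 4(2)+2, aromatic.
Anion: 5 × 2 + 2 = 12 π electrons → 4(3), antiaromatic.

The cation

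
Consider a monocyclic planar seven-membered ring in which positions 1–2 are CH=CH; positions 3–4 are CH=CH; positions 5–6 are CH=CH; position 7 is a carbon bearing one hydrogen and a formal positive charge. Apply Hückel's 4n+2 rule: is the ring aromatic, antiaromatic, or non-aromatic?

Aromatic

All ring atoms are sp² and supply a p orbital to the ring (every atom in a ring double bond is sp² and brings one electron to the p orbital; the carbocation has an empty p orbital); the conjugation is uninterrupted.
Tallying contributions gives 3 × 2 = 6 from the double-bond units + 0 from the CH(+) atom = 6.
That gives a 4n+2 count (6, n = 1).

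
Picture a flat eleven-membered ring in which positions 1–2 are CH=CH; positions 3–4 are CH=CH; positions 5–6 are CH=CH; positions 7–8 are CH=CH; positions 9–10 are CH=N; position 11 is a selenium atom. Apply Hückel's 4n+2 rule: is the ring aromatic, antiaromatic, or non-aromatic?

Antiaromatic

All ring atoms are sp² and supply a p orbital to the ring (each doubly-bonded ring atom is sp² with one p-orbital electron; the doubly-bonded nitrogens are pyridine-type — their lone pairs lie in the ring plane, leaving one electron in the p orbital; the selenium donates one lone pair from its p orbital); the conjugation is uninterrupted.
Adding the contributions, 5 × 2 = 10 from the double-bond units + 2 from the Se atom = 12.
With 12 = 4·3 π electrons, Hückel's rule classifies the planar ring as antiaromatic.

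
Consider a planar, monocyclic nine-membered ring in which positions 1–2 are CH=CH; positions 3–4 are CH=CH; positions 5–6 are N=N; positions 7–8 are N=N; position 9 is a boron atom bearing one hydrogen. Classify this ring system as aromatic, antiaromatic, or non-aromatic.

Antiaromatic

Check conjugation: each doubly-bonded ring atom is sp² with one p-orbital electron; each sp² =N– keeps its lone pair in-plane and puts one electron into the π system; the boron has an empty p orbital — every position has a p orbital, so the cyclic π system is continuous.
Adding the contributions, 4 × 2 = 8 from the double-bond units + 0 from the BH atom = 8.
A 4n π count (8, n = 2) in a planar conjugated ring means antiaromatic.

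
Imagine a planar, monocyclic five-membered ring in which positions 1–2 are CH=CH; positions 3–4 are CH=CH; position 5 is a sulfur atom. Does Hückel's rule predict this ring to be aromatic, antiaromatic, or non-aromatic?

Every ring atom contributes a p orbital perpendicular to the ring (the double-bond atoms are sp², each contributing one p electron; the sulfur donates one lone pair from its p orbital), so the π system is cyclic and fully conjugated.
Counting π electrons: 2 × 2 = 4 from the double-bond units + 2 from the S atom = 6.
6 = 4(1) + 2, which satisfies Hückel's 4n+2 rule.
(The species described is thiophene.)

Aromatic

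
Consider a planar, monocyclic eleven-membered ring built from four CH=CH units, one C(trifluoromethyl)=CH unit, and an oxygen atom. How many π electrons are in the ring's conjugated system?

12

All ring atoms are sp² and supply a p orbital to the ring (the double-bond atoms are sp², each contributing one p electron; the oxygen donates one lone pair from its p orbital); the conjugation is uninterrupted.
Adding the contributions, 5 × 2 = 10 from the double-bond units + 2 from the O atom = 12.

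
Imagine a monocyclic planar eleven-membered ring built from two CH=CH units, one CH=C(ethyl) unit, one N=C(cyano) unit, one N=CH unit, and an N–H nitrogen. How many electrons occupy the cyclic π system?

12

Check conjugation: the double-bond atoms are sp², each contributing one p electron; each sp² =N– keeps its lone pair in-plane and puts one electron into the π system; the pyrrole-type nitrogen donates its lone pair from the p orbital — every position has a p orbital, so the cyclic π system is continuous.
π-electron count: 5 × 2 = 10 from the double-bond units + 2 from the NH atom = 12.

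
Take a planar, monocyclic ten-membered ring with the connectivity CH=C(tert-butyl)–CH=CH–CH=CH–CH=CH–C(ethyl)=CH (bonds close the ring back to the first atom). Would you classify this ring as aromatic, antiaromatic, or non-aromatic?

Aromatic

All ring atoms are sp² and supply a p orbital to the ring (the double-bond atoms are sp², each contributing one p electron); the conjugation is uninterrupted.
Counting π electrons: 5 × 2 = 10 from the 5 double-bond units.
With 10 π electrons (n = 2), the Hückel 4n+2 condition holds.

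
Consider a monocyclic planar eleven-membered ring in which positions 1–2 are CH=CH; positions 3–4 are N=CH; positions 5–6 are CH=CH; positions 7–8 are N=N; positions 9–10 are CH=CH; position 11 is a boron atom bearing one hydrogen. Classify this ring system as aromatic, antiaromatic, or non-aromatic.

Aromatic

Every ring atom contributes a p orbital perpendicular to the ring (every atom in a ring double bond is sp² and brings one electron to the p orbital; the doubly-bonded nitrogens are pyridine-type — their lone pairs lie in the ring plane, leaving one electron in the p orbital; the boron has an empty p orbital), so the π system is cyclic and fully conjugated.
Counting π electrons: 5 × 2 = 10 from the double-bond units + 0 from the BH atom = 10.
That gives a 4n+2 count (10, n = 2).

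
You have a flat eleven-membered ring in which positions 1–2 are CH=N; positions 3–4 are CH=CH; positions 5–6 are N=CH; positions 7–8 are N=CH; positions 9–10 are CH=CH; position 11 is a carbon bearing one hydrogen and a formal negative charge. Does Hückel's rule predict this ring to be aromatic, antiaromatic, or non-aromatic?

Check conjugation: every atom in a ring double bond is sp² and brings one electron to the p orbital; the doubly-bonded nitrogens are pyridine-type — their lone pairs lie in the ring plane, leaving one electron in the p orbital; the carbanion's lone pair occupies the p orbital — every position has a p orbital, so the cyclic π system is continuous.
Tallying contributions gives 5 × 2 = 10 from the double-bond units + 2 from the CH(-) atom = 12.
12 = 4(3); a planar, fully conjugated 4n system is antiaromatic.

Antiaromatic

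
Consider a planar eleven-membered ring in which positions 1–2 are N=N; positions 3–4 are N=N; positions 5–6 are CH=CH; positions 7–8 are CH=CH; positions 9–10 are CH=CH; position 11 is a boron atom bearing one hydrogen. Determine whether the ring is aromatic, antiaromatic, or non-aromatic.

Every ring atom contributes a p orbital perpendicular to the ring (the double-bond atoms are sp², each contributing one p electron; each sp² =N– keeps its lone pair in-plane and puts one electron into the π system; the boron has an empty p orbital), so the π system is cyclic and fully conjugated.
Tallying contributions gives 5 × 2 = 10 from the double-bond units + 0 from the BH atom = 10.
That gives a 4n+2 count (10, n = 2).

Aromatic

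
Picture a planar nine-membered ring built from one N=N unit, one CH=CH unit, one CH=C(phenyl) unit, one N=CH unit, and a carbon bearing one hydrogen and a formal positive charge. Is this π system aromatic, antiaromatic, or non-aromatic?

Antiaromatic

The p orbitals form a continuous loop: each doubly-bonded ring atom is sp² with one p-orbital electron; each =N– nitrogen is pyridine-type (lone pair in the sp² plane, one electron in the p orbital); the carbocation has an empty p orbital. The ring is fully conjugated.
Counting π electrons: 4 × 2 = 8 from the double-bond units + 0 from the CH(+) atom = 8.
8 is a 4n count (n = 2), so the planar conjugated ring is antiaromatic.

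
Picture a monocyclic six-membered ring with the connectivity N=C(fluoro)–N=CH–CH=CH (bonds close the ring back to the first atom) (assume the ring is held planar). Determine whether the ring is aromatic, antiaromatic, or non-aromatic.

Aromatic

Every ring atom contributes a p orbital perpendicular to the ring (each doubly-bonded ring atom is sp² with one p-orbital electron; each =N– nitrogen is pyridine-type (lone pair in the sp² plane, one electron in the p orbital)), so the π system is cyclic and fully conjugated.
Counting π electrons: 3 × 2 = 6 from the 3 double-bond units.
Since 6 = 4·1 + 2, the ring meets the 4n+2 criterion.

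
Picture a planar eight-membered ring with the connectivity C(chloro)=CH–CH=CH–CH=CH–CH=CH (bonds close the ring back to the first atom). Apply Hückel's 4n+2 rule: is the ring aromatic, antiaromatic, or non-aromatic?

All ring atoms are sp² and supply a p orbital to the ring (the double-bond atoms are sp², each contributing one p electron); the conjugation is uninterrupted.
Counting π electrons: 4 × 2 = 8 from the 4 double-bond units.
8 = 4(2); a planar, fully conjugated 4n system is antiaromatic.

Antiaromatic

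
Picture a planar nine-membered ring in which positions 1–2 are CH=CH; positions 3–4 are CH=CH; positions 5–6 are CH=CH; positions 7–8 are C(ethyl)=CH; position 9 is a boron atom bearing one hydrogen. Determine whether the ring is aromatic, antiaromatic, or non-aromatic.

Antiaromatic

The p orbitals form a continuous loop: every atom in a ring double bond is sp² and brings one electron to the p orbital; the boron has an empty p orbital. The ring is fully conjugated.
π-electron count: 4 × 2 = 8 from the double-bond units + 0 from the BH atom = 8.
8 = 4(2); a planar, fully conjugated 4n system is antiaromatic.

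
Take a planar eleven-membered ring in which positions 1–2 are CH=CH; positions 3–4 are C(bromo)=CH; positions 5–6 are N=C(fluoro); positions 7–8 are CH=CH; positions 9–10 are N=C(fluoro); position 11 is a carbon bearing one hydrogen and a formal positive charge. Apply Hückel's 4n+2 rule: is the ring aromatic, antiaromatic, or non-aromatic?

All ring atoms are sp² and supply a p orbital to the ring (every atom in a ring double bond is sp² and brings one electron to the p orbital; each sp² =N– keeps its lone pair in-plane and puts one electron into the π system; the carbocation has an empty p orbital); the conjugation is uninterrupted.
π-electron count: 5 × 2 = 10 from the double-bond units + 0 from the CH(+) atom = 10.
10 = 4(2) + 2, which satisfies Hückel's 4n+2 rule.

Aromatic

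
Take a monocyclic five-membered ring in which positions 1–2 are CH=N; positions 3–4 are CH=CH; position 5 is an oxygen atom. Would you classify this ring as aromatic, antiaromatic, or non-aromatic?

All ring atoms are sp² and supply a p orbital to the ring (every atom in a ring double bond is sp² and brings one electron to the p orbital; the doubly-bonded nitrogens are pyridine-type — their lone pairs lie in the ring plane, leaving one electron in the p orbital; the oxygen donates one lone pair from its p orbital); the conjugation is uninterrupted.
Adding the contributions, 2 × 2 = 4 from the double-bond units + 2 from the O atom = 6.
Since 6 = 4·1 + 2, the ring meets the 4n+2 criterion.

Aromatic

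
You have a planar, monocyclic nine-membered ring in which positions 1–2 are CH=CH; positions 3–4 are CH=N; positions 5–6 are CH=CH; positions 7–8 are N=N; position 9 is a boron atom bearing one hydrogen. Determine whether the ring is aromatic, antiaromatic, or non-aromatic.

Antiaromatic

All ring atoms are sp² and supply a p orbital to the ring (each doubly-bonded ring atom is sp² with one p-orbital electron; each sp² =N– keeps its lone pair in-plane and puts one electron into the π system; the boron has an empty p orbital); the conjugation is uninterrupted.
π-electron count: 4 × 2 = 8 from the double-bond units + 0 from the BH atom = 8.
With 8 = 4·2 π electrons, Hückel's rule classifies the planar ring as antiaromatic.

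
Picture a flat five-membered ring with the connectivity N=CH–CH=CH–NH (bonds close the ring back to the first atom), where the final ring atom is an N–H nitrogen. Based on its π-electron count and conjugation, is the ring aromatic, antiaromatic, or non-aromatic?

Aromatic

All ring atoms are sp² and supply a p orbital to the ring (every atom in a ring double bond is sp² and brings one electron to the p orbital; each =N– nitrogen is pyridine-type (lone pair in the sp² plane, one electron in the p orbital); the pyrrole-type nitrogen donates its lone pair from the p orbital); the conjugation is uninterrupted.
Counting π electrons: 2 × 2 = 4 from the double-bond units + 2 from the NH atom = 6.
6 = 4(1) + 2, which satisfies Hückel's 4n+2 rule.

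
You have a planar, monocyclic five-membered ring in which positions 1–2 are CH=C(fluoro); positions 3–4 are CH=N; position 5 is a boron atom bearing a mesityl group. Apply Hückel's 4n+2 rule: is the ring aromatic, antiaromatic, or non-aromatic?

Antiaromatic

Every ring atom contributes a p orbital perpendicular to the ring (every atom in a ring double bond is sp² and brings one electron to the p orbital; each =N– nitrogen is pyridine-type (lone pair in the sp² plane, one electron in the p orbital); the boron has an empty p orbital), so the π system is cyclic and fully conjugated.
π-electron count: 2 × 2 = 4 from the double-bond units + 0 from the B(mesityl) atom = 4.
4 = 4(1); a planar, fully conjugated 4n system is antiaromatic.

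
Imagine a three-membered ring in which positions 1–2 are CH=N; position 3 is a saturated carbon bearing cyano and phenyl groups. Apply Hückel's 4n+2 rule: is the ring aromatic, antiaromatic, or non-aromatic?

Because that saturated carbon is sp³ and has no p orbital in the ring π system at the C(cyano)(phenyl) position, the π system cannot extend all the way around the ring.
Without a continuous loop of overlapping p orbitals the Hückel electron count never comes into play.

Non-aromatic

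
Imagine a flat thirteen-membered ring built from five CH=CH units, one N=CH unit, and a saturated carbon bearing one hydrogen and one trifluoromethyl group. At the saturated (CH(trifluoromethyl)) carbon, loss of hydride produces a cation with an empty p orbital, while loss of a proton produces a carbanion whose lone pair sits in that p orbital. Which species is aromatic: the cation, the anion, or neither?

Both ions have a continuous loop of p orbitals — each ring atom is sp².
Cation: 6 × 2 + 0 = 12 π electrons → 4(3), antiaromatic.
Anion: 6 × 2 + 2 = 14 π electrons → 4(3)+2, aromatic.

The anion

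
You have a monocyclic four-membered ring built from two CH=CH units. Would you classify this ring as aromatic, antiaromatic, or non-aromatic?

Antiaromatic

Every ring atom contributes a p orbital perpendicular to the ring (every atom in a ring double bond is sp² and brings one electron to the p orbital), so the π system is cyclic and fully conjugated.
Counting π electrons: 2 × 2 = 4 from the 2 double-bond units.
A 4n π count (4, n = 1) in a planar conjugated ring means antiaromatic.
(This ring is cyclobutadiene.)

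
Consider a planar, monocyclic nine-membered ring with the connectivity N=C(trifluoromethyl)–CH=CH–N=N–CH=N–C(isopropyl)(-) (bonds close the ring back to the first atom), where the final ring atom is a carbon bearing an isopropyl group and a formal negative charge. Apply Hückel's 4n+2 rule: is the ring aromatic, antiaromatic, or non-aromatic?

Every ring atom contributes a p orbital perpendicular to the ring (the double-bond atoms are sp², each contributing one p electron; each sp² =N– keeps its lone pair in-plane and puts one electron into the π system; the carbanion's lone pair occupies the p orbital), so the π system is cyclic and fully conjugated.
π-electron count: 4 × 2 = 8 from the double-bond units + 2 from the C(isopropyl)(-) atom = 10.
Since 10 = 4·2 + 2, the ring meets the 4n+2 criterion.

Aromatic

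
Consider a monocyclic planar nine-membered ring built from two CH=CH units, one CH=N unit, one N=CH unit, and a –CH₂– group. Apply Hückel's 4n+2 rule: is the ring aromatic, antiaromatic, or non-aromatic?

Non-aromatic

At the CH2 position, the tetrahedral CH₂ carbon is sp³ and has no p orbital in the ring π system; the ring's p-orbital overlap is broken there.
Hückel's rule only applies to fully conjugated rings, so this one is simply non-aromatic.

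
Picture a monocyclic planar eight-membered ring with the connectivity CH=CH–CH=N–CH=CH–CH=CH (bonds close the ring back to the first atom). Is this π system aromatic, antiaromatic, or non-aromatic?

Antiaromatic

Check conjugation: every atom in a ring double bond is sp² and brings one electron to the p orbital; the doubly-bonded nitrogens are pyridine-type — their lone pairs lie in the ring plane, leaving one electron in the p orbital — every position has a p orbital, so the cyclic π system is continuous.
Tallying contributions gives 4 × 2 = 8 from the 4 double-bond units.
A 4n π count (8, n = 2) in a planar conjugated ring means antiaromatic.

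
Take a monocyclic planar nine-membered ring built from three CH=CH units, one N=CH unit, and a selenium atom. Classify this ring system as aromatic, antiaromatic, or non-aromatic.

Aromatic

Check conjugation: each doubly-bonded ring atom is sp² with one p-orbital electron; each sp² =N– keeps its lone pair in-plane and puts one electron into the π system; the selenium donates one lone pair from its p orbital — every position has a p orbital, so the cyclic π system is continuous.
π-electron count: 4 × 2 = 8 from the double-bond units + 2 from the Se atom = 10.
Since 10 = 4·2 + 2, the ring meets the 4n+2 criterion.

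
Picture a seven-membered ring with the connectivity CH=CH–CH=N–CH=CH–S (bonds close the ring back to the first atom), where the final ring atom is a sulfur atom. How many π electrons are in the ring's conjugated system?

All ring atoms are sp² and supply a p orbital to the ring (the double-bond atoms are sp², each contributing one p electron; each sp² =N– keeps its lone pair in-plane and puts one electron into the π system; the sulfur donates one lone pair from its p orbital); the conjugation is uninterrupted.
Tallying contributions gives 3 × 2 = 6 from the double-bond units + 2 from the S atom = 8.

8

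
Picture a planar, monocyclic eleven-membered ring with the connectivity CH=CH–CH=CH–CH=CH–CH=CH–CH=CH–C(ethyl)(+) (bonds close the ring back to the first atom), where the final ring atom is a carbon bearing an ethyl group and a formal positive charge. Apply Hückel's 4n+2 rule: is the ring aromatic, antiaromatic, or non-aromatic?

Every ring atom contributes a p orbital perpendicular to the ring (each doubly-bonded ring atom is sp² with one p-orbital electron; the carbocation has an empty p orbital), so the π system is cyclic and fully conjugated.
Tallying contributions gives 5 × 2 = 10 from the double-bond units + 0 from the C(ethyl)(+) atom = 10.
That gives a 4n+2 count (10, n = 2).

Aromatic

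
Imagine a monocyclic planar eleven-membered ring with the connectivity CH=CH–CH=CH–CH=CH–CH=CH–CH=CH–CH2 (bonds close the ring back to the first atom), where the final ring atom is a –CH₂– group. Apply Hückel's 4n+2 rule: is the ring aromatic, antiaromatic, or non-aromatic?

The CH2 position has four σ bonds — the tetrahedral CH₂ carbon is sp³ and has no p orbital in the ring π system — so the cyclic conjugation is interrupted.
Hückel's rule only applies to fully conjugated rings, so this one is simply non-aromatic.

Non-aromatic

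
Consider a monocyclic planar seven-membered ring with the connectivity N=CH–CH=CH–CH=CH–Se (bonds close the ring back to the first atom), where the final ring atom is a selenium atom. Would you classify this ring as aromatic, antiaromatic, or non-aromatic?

Every ring atom contributes a p orbital perpendicular to the ring (the double-bond atoms are sp², each contributing one p electron; each =N– nitrogen is pyridine-type (lone pair in the sp² plane, one electron in the p orbital); the selenium donates one lone pair from its p orbital), so the π system is cyclic and fully conjugated.
Tallying contributions gives 3 × 2 = 6 from the double-bond units + 2 from the Se atom = 8.
A 4n π count (8, n = 2) in a planar conjugated ring means antiaromatic.

Antiaromatic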